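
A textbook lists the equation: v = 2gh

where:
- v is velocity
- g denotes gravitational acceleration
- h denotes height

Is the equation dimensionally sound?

No

v (velocity) has dimensions [L T^-1].
g (gravitational acceleration) has dimensions [L T^-2].
h (height) has dimensions [L].

Left side: [L T^-1]
Right side: [L^2 T^-2]

The two sides have different dimensions, so the equation is NOT dimensionally consistent.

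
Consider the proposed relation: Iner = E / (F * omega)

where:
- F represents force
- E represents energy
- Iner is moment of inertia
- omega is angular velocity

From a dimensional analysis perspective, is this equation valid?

No

F (force) has dimensions [L M T^-2].
E (energy) has dimensions [L^2 M T^-2].
Iner (moment of inertia) has dimensions [L^2 M].
omega (angular velocity) has dimensions [T^-1].

Left side: [L^2 M]
Right side: [L T]

The two sides have different dimensions, so the equation is NOT dimensionally consistent.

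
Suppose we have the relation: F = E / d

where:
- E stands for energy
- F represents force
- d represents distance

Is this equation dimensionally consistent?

Yes

E (energy) has dimensions [L^2 M T^-2].
F (force) has dimensions [L M T^-2].
d (distance) has dimensions [L].

Left side: [L M T^-2]
Right side: [L M T^-2]

Both sides have the same dimensions, so the equation is dimensionally consistent.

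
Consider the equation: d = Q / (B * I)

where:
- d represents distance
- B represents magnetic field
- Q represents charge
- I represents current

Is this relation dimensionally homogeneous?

No

d (distance) has dimensions [L].
B (magnetic field) has dimensions [I^-1 M T^-2].
Q (charge) has dimensions [I T].
I (current) has dimensions [I].

Left side: [L]
Right side: [I M^-1 T^3]

The two sides have different dimensions, so the equation is NOT dimensionally consistent.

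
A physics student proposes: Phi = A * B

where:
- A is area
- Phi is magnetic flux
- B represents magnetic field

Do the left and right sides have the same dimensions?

Yes

A (area) has dimensions [L^2].
Phi (magnetic flux) has dimensions [I^-1 L^2 M T^-2].
B (magnetic field) has dimensions [I^-1 M T^-2].

Left side: [I^-1 L^2 M T^-2]
Right side: [I^-1 L^2 M T^-2]

Both sides have the same dimensions, so the equation is dimensionally consistent.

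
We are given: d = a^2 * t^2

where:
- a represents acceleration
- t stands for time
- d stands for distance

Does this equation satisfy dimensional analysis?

No

a (acceleration) has dimensions [L T^-2].
t (time) has dimensions [T].
d (distance) has dimensions [L].

Left side: [L]
Right side: [L^2 T^-2]

The two sides have different dimensions, so the equation is NOT dimensionally consistent.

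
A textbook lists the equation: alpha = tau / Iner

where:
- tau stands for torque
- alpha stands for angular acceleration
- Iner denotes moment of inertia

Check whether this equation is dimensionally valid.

Yes

tau (torque) has dimensions [L^2 M T^-2].
alpha (angular acceleration) has dimensions [T^-2].
Iner (moment of inertia) has dimensions [L^2 M].

Left side: [T^-2]
Right side: [T^-2]

Both sides have the same dimensions, so the equation is dimensionally consistent.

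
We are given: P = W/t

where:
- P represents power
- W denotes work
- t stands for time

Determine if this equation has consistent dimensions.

Yes

P (power) has dimensions [L^2 M T^-3].
W (work) has dimensions [L^2 M T^-2].
t (time) has dimensions [T].

Left side: [L^2 M T^-3]
Right side: [L^2 M T^-3]

Both sides have the same dimensions, so the equation is dimensionally consistent.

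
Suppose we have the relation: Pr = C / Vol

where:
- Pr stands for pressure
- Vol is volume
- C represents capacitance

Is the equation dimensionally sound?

No

Pr (pressure) has dimensions [L^-1 M T^-2].
Vol (volume) has dimensions [L^3].
C (capacitance) has dimensions [I^2 L^-2 M^-1 T^4].

Left side: [L^-1 M T^-2]
Right side: [I^2 L^-5 M^-1 T^4]

The two sides have different dimensions, so the equation is NOT dimensionally consistent.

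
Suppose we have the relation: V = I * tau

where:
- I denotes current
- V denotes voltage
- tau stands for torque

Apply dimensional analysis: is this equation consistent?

No

I (current) has dimensions [I].
V (voltage) has dimensions [I^-1 L^2 M T^-3].
tau (torque) has dimensions [L^2 M T^-2].

Left side: [I^-1 L^2 M T^-3]
Right side: [I L^2 M T^-2]

The two sides have different dimensions, so the equation is NOT dimensionally consistent.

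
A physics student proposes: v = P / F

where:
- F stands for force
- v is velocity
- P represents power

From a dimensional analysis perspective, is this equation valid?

Yes

F (force) has dimensions [L M T^-2].
v (velocity) has dimensions [L T^-1].
P (power) has dimensions [L^2 M T^-3].

Left side: [L T^-1]
Right side: [L T^-1]

Both sides have the same dimensions, so the equation is dimensionally consistent.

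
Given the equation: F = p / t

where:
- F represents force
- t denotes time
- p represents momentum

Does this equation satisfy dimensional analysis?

Yes

F (force) has dimensions [L M T^-2].
t (time) has dimensions [T].
p (momentum) has dimensions [L M T^-1].

Left side: [L M T^-2]
Right side: [L M T^-2]

Both sides have the same dimensions, so the equation is dimensionally consistent.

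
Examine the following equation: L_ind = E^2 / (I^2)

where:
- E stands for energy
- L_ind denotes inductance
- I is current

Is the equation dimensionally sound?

No

E (energy) has dimensions [L^2 M T^-2].
L_ind (inductance) has dimensions [I^-2 L^2 M T^-2].
I (current) has dimensions [I].

Left side: [I^-2 L^2 M T^-2]
Right side: [I^-2 L^4 M^2 T^-4]

The two sides have different dimensions, so the equation is NOT dimensionally consistent.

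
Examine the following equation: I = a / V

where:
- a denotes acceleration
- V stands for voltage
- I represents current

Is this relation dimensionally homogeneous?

No

a (acceleration) has dimensions [L T^-2].
V (voltage) has dimensions [I^-1 L^2 M T^-3].
I (current) has dimensions [I].

Left side: [I]
Right side: [I L^-1 M^-1 T]

The two sides have different dimensions, so the equation is NOT dimensionally consistent.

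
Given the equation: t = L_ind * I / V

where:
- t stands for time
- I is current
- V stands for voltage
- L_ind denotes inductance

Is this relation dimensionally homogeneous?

Yes

t (time) has dimensions [T].
I (current) has dimensions [I].
V (voltage) has dimensions [I^-1 L^2 M T^-3].
L_ind (inductance) has dimensions [I^-2 L^2 M T^-2].

Left side: [T]
Right side: [T]

Both sides have the same dimensions, so the equation is dimensionally consistent.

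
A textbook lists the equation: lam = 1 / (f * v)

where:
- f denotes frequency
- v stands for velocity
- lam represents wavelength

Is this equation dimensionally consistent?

No

f (frequency) has dimensions [T^-1].
v (velocity) has dimensions [L T^-1].
lam (wavelength) has dimensions [L].

Left side: [L]
Right side: [L^-1 T^2]

The two sides have different dimensions, so the equation is NOT dimensionally consistent.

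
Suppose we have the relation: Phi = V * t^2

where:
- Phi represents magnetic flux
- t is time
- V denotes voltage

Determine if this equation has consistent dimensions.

No

Phi (magnetic flux) has dimensions [I^-1 L^2 M T^-2].
t (time) has dimensions [T].
V (voltage) has dimensions [I^-1 L^2 M T^-3].

Left side: [I^-1 L^2 M T^-2]
Right side: [I^-1 L^2 M T^-1]

The two sides have different dimensions, so the equation is NOT dimensionally consistent.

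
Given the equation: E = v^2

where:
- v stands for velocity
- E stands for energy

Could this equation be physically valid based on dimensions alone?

No

v (velocity) has dimensions [L T^-1].
E (energy) has dimensions [L^2 M T^-2].

Left side: [L^2 M T^-2]
Right side: [L^2 T^-2]

The two sides have different dimensions, so the equation is NOT dimensionally consistent.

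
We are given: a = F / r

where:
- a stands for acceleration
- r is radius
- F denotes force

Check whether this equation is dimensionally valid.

No

a (acceleration) has dimensions [L T^-2].
r (radius) has dimensions [L].
F (force) has dimensions [L M T^-2].

Left side: [L T^-2]
Right side: [M T^-2]

The two sides have different dimensions, so the equation is NOT dimensionally consistent.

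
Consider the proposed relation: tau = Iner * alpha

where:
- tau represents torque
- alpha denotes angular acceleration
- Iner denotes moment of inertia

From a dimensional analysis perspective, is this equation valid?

Yes

tau (torque) has dimensions [L^2 M T^-2].
alpha (angular acceleration) has dimensions [T^-2].
Iner (moment of inertia) has dimensions [L^2 M].

Left side: [L^2 M T^-2]
Right side: [L^2 M T^-2]

Both sides have the same dimensions, so the equation is dimensionally consistent.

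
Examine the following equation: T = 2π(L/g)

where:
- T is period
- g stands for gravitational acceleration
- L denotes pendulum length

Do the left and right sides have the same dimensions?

No

T (period) has dimensions [T].
g (gravitational acceleration) has dimensions [L T^-2].
L (pendulum length) has dimensions [L].

Left side: [T]
Right side: [T^2]

The two sides have different dimensions, so the equation is NOT dimensionally consistent.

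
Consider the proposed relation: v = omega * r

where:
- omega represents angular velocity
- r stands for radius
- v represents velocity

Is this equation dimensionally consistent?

Yes

omega (angular velocity) has dimensions [T^-1].
r (radius) has dimensions [L].
v (velocity) has dimensions [L T^-1].

Left side: [L T^-1]
Right side: [L T^-1]

Both sides have the same dimensions, so the equation is dimensionally consistent.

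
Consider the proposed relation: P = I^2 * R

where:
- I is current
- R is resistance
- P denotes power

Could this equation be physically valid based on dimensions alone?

Yes

I (current) has dimensions [I].
R (resistance) has dimensions [I^-2 L^2 M T^-3].
P (power) has dimensions [L^2 M T^-3].

Left side: [L^2 M T^-3]
Right side: [L^2 M T^-3]

Both sides have the same dimensions, so the equation is dimensionally consistent.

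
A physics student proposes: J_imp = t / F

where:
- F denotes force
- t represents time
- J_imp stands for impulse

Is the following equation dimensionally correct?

No

F (force) has dimensions [L M T^-2].
t (time) has dimensions [T].
J_imp (impulse) has dimensions [L M T^-1].

Left side: [L M T^-1]
Right side: [L^-1 M^-1 T^3]

The two sides have different dimensions, so the equation is NOT dimensionally consistent.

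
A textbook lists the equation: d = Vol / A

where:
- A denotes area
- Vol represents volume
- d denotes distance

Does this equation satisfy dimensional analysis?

Yes

A (area) has dimensions [L^2].
Vol (volume) has dimensions [L^3].
d (distance) has dimensions [L].

Left side: [L]
Right side: [L]

Both sides have the same dimensions, so the equation is dimensionally consistent.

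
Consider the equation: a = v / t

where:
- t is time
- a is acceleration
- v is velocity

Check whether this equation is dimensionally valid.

Yes

t (time) has dimensions [T].
a (acceleration) has dimensions [L T^-2].
v (velocity) has dimensions [L T^-1].

Left side: [L T^-2]
Right side: [L T^-2]

Both sides have the same dimensions, so the equation is dimensionally consistent.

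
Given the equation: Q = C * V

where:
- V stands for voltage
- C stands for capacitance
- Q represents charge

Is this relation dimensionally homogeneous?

Yes

V (voltage) has dimensions [I^-1 L^2 M T^-3].
C (capacitance) has dimensions [I^2 L^-2 M^-1 T^4].
Q (charge) has dimensions [I T].

Left side: [I T]
Right side: [I T]

Both sides have the same dimensions, so the equation is dimensionally consistent.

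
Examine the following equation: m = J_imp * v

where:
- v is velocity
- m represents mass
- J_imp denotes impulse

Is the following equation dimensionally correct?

No

v (velocity) has dimensions [L T^-1].
m (mass) has dimensions [M].
J_imp (impulse) has dimensions [L M T^-1].

Left side: [M]
Right side: [L^2 M T^-2]

The two sides have different dimensions, so the equation is NOT dimensionally consistent.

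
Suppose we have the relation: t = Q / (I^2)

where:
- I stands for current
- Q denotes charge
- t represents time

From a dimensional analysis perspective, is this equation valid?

No

I (current) has dimensions [I].
Q (charge) has dimensions [I T].
t (time) has dimensions [T].

Left side: [T]
Right side: [I^-1 T]

The two sides have different dimensions, so the equation is NOT dimensionally consistent.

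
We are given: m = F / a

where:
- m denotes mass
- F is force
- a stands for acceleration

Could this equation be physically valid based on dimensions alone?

Yes

m (mass) has dimensions [M].
F (force) has dimensions [L M T^-2].
a (acceleration) has dimensions [L T^-2].

Left side: [M]
Right side: [M]

Both sides have the same dimensions, so the equation is dimensionally consistent.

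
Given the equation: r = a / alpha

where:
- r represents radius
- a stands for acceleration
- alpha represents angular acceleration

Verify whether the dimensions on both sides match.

Yes

r (radius) has dimensions [L].
a (acceleration) has dimensions [L T^-2].
alpha (angular acceleration) has dimensions [T^-2].

Left side: [L]
Right side: [L]

Both sides have the same dimensions, so the equation is dimensionally consistent.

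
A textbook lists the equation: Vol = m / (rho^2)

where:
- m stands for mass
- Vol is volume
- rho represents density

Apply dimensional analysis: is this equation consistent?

No

m (mass) has dimensions [M].
Vol (volume) has dimensions [L^3].
rho (density) has dimensions [L^-3 M].

Left side: [L^3]
Right side: [L^6 M^-1]

The two sides have different dimensions, so the equation is NOT dimensionally consistent.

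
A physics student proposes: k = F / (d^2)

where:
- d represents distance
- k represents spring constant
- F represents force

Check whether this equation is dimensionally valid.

No

d (distance) has dimensions [L].
k (spring constant) has dimensions [M T^-2].
F (force) has dimensions [L M T^-2].

Left side: [M T^-2]
Right side: [L^-1 M T^-2]

The two sides have different dimensions, so the equation is NOT dimensionally consistent.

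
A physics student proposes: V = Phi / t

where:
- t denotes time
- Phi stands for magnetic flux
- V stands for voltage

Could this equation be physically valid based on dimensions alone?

Yes

t (time) has dimensions [T].
Phi (magnetic flux) has dimensions [I^-1 L^2 M T^-2].
V (voltage) has dimensions [I^-1 L^2 M T^-3].

Left side: [I^-1 L^2 M T^-3]
Right side: [I^-1 L^2 M T^-3]

Both sides have the same dimensions, so the equation is dimensionally consistent.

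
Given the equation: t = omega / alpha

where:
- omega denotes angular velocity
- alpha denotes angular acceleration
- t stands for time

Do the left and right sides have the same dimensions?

Yes

omega (angular velocity) has dimensions [T^-1].
alpha (angular acceleration) has dimensions [T^-2].
t (time) has dimensions [T].

Left side: [T]
Right side: [T]

Both sides have the same dimensions, so the equation is dimensionally consistent.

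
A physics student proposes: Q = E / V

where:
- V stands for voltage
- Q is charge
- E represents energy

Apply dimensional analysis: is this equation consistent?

Yes

V (voltage) has dimensions [I^-1 L^2 M T^-3].
Q (charge) has dimensions [I T].
E (energy) has dimensions [L^2 M T^-2].

Left side: [I T]
Right side: [I T]

Both sides have the same dimensions, so the equation is dimensionally consistent.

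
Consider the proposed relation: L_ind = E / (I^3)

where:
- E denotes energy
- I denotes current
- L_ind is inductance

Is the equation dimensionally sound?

No

E (energy) has dimensions [L^2 M T^-2].
I (current) has dimensions [I].
L_ind (inductance) has dimensions [I^-2 L^2 M T^-2].

Left side: [I^-2 L^2 M T^-2]
Right side: [I^-3 L^2 M T^-2]

The two sides have different dimensions, so the equation is NOT dimensionally consistent.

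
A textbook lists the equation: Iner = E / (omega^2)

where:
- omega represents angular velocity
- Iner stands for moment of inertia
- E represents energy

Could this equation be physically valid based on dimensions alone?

Yes

omega (angular velocity) has dimensions [T^-1].
Iner (moment of inertia) has dimensions [L^2 M].
E (energy) has dimensions [L^2 M T^-2].

Left side: [L^2 M]
Right side: [L^2 M]

Both sides have the same dimensions, so the equation is dimensionally consistent.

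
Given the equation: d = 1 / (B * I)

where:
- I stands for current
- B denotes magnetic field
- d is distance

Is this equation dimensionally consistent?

No

I (current) has dimensions [I].
B (magnetic field) has dimensions [I^-1 M T^-2].
d (distance) has dimensions [L].

Left side: [L]
Right side: [M^-1 T^2]

The two sides have different dimensions, so the equation is NOT dimensionally consistent.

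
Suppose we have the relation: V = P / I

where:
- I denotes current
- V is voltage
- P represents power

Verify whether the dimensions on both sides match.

Yes

I (current) has dimensions [I].
V (voltage) has dimensions [I^-1 L^2 M T^-3].
P (power) has dimensions [L^2 M T^-3].

Left side: [I^-1 L^2 M T^-3]
Right side: [I^-1 L^2 M T^-3]

Both sides have the same dimensions, so the equation is dimensionally consistent.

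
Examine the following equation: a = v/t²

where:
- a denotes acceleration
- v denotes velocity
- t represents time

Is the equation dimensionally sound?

No

a (acceleration) has dimensions [L T^-2].
v (velocity) has dimensions [L T^-1].
t (time) has dimensions [T].

Left side: [L T^-2]
Right side: [L T^-3]

The two sides have different dimensions, so the equation is NOT dimensionally consistent.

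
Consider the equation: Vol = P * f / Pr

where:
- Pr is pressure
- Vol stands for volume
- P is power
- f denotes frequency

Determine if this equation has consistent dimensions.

No

Pr (pressure) has dimensions [L^-1 M T^-2].
Vol (volume) has dimensions [L^3].
P (power) has dimensions [L^2 M T^-3].
f (frequency) has dimensions [T^-1].

Left side: [L^3]
Right side: [L^3 T^-2]

The two sides have different dimensions, so the equation is NOT dimensionally consistent.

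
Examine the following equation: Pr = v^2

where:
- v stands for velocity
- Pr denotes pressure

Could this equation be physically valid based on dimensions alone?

No

v (velocity) has dimensions [L T^-1].
Pr (pressure) has dimensions [L^-1 M T^-2].

Left side: [L^-1 M T^-2]
Right side: [L^2 T^-2]

The two sides have different dimensions, so the equation is NOT dimensionally consistent.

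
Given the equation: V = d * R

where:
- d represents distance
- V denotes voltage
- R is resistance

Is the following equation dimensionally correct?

No

d (distance) has dimensions [L].
V (voltage) has dimensions [I^-1 L^2 M T^-3].
R (resistance) has dimensions [I^-2 L^2 M T^-3].

Left side: [I^-1 L^2 M T^-3]
Right side: [I^-2 L^3 M T^-3]

The two sides have different dimensions, so the equation is NOT dimensionally consistent.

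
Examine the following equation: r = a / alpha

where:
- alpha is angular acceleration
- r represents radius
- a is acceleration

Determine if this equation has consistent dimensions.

Yes

alpha (angular acceleration) has dimensions [T^-2].
r (radius) has dimensions [L].
a (acceleration) has dimensions [L T^-2].

Left side: [L]
Right side: [L]

Both sides have the same dimensions, so the equation is dimensionally consistent.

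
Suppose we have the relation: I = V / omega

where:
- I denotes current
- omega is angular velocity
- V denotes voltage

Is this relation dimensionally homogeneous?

No

I (current) has dimensions [I].
omega (angular velocity) has dimensions [T^-1].
V (voltage) has dimensions [I^-1 L^2 M T^-3].

Left side: [I]
Right side: [I^-1 L^2 M T^-2]

The two sides have different dimensions, so the equation is NOT dimensionally consistent.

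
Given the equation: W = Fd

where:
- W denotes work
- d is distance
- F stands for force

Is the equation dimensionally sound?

Yes

W (work) has dimensions [L^2 M T^-2].
d (distance) has dimensions [L].
F (force) has dimensions [L M T^-2].

Left side: [L^2 M T^-2]
Right side: [L^2 M T^-2]

Both sides have the same dimensions, so the equation is dimensionally consistent.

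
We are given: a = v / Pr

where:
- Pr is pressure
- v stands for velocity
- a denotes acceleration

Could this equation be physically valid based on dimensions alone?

No

Pr (pressure) has dimensions [L^-1 M T^-2].
v (velocity) has dimensions [L T^-1].
a (acceleration) has dimensions [L T^-2].

Left side: [L T^-2]
Right side: [L^2 M^-1 T]

The two sides have different dimensions, so the equation is NOT dimensionally consistent.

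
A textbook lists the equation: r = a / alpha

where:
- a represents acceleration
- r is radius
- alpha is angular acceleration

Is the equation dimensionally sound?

Yes

a (acceleration) has dimensions [L T^-2].
r (radius) has dimensions [L].
alpha (angular acceleration) has dimensions [T^-2].

Left side: [L]
Right side: [L]

Both sides have the same dimensions, so the equation is dimensionally consistent.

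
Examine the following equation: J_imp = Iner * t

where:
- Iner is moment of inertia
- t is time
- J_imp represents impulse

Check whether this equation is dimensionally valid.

No

Iner (moment of inertia) has dimensions [L^2 M].
t (time) has dimensions [T].
J_imp (impulse) has dimensions [L M T^-1].

Left side: [L M T^-1]
Right side: [L^2 M T]

The two sides have different dimensions, so the equation is NOT dimensionally consistent.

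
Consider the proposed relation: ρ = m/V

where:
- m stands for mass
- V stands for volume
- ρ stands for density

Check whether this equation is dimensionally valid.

Yes

m (mass) has dimensions [M].
V (volume) has dimensions [L^3].
ρ (density) has dimensions [L^-3 M].

Left side: [L^-3 M]
Right side: [L^-3 M]

Both sides have the same dimensions, so the equation is dimensionally consistent.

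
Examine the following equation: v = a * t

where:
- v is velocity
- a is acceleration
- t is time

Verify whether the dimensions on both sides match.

Yes

v (velocity) has dimensions [L T^-1].
a (acceleration) has dimensions [L T^-2].
t (time) has dimensions [T].

Left side: [L T^-1]
Right side: [L T^-1]

Both sides have the same dimensions, so the equation is dimensionally consistent.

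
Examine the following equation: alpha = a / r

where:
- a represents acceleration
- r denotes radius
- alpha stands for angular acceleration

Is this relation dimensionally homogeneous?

Yes

a (acceleration) has dimensions [L T^-2].
r (radius) has dimensions [L].
alpha (angular acceleration) has dimensions [T^-2].

Left side: [T^-2]
Right side: [T^-2]

Both sides have the same dimensions, so the equation is dimensionally consistent.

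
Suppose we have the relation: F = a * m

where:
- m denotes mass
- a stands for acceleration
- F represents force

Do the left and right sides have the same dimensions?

Yes

m (mass) has dimensions [M].
a (acceleration) has dimensions [L T^-2].
F (force) has dimensions [L M T^-2].

Left side: [L M T^-2]
Right side: [L M T^-2]

Both sides have the same dimensions, so the equation is dimensionally consistent.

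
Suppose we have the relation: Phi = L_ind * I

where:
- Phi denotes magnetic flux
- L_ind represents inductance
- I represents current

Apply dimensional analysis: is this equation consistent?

Yes

Phi (magnetic flux) has dimensions [I^-1 L^2 M T^-2].
L_ind (inductance) has dimensions [I^-2 L^2 M T^-2].
I (current) has dimensions [I].

Left side: [I^-1 L^2 M T^-2]
Right side: [I^-1 L^2 M T^-2]

Both sides have the same dimensions, so the equation is dimensionally consistent.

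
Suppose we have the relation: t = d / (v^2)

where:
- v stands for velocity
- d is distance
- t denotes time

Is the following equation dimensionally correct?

No

v (velocity) has dimensions [L T^-1].
d (distance) has dimensions [L].
t (time) has dimensions [T].

Left side: [T]
Right side: [L^-1 T^2]

The two sides have different dimensions, so the equation is NOT dimensionally consistent.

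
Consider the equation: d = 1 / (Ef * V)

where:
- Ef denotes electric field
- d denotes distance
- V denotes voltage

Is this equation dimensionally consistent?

No

Ef (electric field) has dimensions [I^-1 L M T^-3].
d (distance) has dimensions [L].
V (voltage) has dimensions [I^-1 L^2 M T^-3].

Left side: [L]
Right side: [I^2 L^-3 M^-2 T^6]

The two sides have different dimensions, so the equation is NOT dimensionally consistent.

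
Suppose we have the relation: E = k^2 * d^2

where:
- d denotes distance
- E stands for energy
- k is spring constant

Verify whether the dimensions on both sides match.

No

d (distance) has dimensions [L].
E (energy) has dimensions [L^2 M T^-2].
k (spring constant) has dimensions [M T^-2].

Left side: [L^2 M T^-2]
Right side: [L^2 M^2 T^-4]

The two sides have different dimensions, so the equation is NOT dimensionally consistent.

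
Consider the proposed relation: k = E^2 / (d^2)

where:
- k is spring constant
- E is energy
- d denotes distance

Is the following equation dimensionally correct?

No

k (spring constant) has dimensions [M T^-2].
E (energy) has dimensions [L^2 M T^-2].
d (distance) has dimensions [L].

Left side: [M T^-2]
Right side: [L^2 M^2 T^-4]

The two sides have different dimensions, so the equation is NOT dimensionally consistent.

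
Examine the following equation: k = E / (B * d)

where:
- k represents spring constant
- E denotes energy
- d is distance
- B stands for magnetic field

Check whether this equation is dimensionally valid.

No

k (spring constant) has dimensions [M T^-2].
E (energy) has dimensions [L^2 M T^-2].
d (distance) has dimensions [L].
B (magnetic field) has dimensions [I^-1 M T^-2].

Left side: [M T^-2]
Right side: [I L]

The two sides have different dimensions, so the equation is NOT dimensionally consistent.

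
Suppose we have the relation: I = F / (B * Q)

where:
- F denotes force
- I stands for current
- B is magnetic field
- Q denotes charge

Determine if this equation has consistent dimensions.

No

F (force) has dimensions [L M T^-2].
I (current) has dimensions [I].
B (magnetic field) has dimensions [I^-1 M T^-2].
Q (charge) has dimensions [I T].

Left side: [I]
Right side: [L T^-1]

The two sides have different dimensions, so the equation is NOT dimensionally consistent.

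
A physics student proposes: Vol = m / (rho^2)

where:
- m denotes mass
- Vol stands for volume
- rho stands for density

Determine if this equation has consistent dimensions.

No

m (mass) has dimensions [M].
Vol (volume) has dimensions [L^3].
rho (density) has dimensions [L^-3 M].

Left side: [L^3]
Right side: [L^6 M^-1]

The two sides have different dimensions, so the equation is NOT dimensionally consistent.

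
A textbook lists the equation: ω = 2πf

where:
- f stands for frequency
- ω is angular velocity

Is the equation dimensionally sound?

Yes

f (frequency) has dimensions [T^-1].
ω (angular velocity) has dimensions [T^-1].

Left side: [T^-1]
Right side: [T^-1]

Both sides have the same dimensions, so the equation is dimensionally consistent.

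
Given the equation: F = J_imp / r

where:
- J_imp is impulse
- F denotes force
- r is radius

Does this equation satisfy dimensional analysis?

No

J_imp (impulse) has dimensions [L M T^-1].
F (force) has dimensions [L M T^-2].
r (radius) has dimensions [L].

Left side: [L M T^-2]
Right side: [M T^-1]

The two sides have different dimensions, so the equation is NOT dimensionally consistent.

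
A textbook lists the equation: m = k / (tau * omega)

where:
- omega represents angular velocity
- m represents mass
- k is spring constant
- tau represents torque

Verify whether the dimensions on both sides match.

No

omega (angular velocity) has dimensions [T^-1].
m (mass) has dimensions [M].
k (spring constant) has dimensions [M T^-2].
tau (torque) has dimensions [L^2 M T^-2].

Left side: [M]
Right side: [L^-2 T]

The two sides have different dimensions, so the equation is NOT dimensionally consistent.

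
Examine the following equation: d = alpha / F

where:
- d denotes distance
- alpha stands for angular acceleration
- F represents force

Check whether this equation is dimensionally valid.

No

d (distance) has dimensions [L].
alpha (angular acceleration) has dimensions [T^-2].
F (force) has dimensions [L M T^-2].

Left side: [L]
Right side: [L^-1 M^-1]

The two sides have different dimensions, so the equation is NOT dimensionally consistent.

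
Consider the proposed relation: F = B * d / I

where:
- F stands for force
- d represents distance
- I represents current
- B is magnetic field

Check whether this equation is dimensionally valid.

No

F (force) has dimensions [L M T^-2].
d (distance) has dimensions [L].
I (current) has dimensions [I].
B (magnetic field) has dimensions [I^-1 M T^-2].

Left side: [L M T^-2]
Right side: [I^-2 L M T^-2]

The two sides have different dimensions, so the equation is NOT dimensionally consistent.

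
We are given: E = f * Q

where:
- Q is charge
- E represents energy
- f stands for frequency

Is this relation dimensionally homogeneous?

No

Q (charge) has dimensions [I T].
E (energy) has dimensions [L^2 M T^-2].
f (frequency) has dimensions [T^-1].

Left side: [L^2 M T^-2]
Right side: [I]

The two sides have different dimensions, so the equation is NOT dimensionally consistent.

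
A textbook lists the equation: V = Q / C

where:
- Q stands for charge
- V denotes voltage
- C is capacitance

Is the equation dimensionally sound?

Yes

Q (charge) has dimensions [I T].
V (voltage) has dimensions [I^-1 L^2 M T^-3].
C (capacitance) has dimensions [I^2 L^-2 M^-1 T^4].

Left side: [I^-1 L^2 M T^-3]
Right side: [I^-1 L^2 M T^-3]

Both sides have the same dimensions, so the equation is dimensionally consistent.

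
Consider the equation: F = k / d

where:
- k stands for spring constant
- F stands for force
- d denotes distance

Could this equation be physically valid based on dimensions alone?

No

k (spring constant) has dimensions [M T^-2].
F (force) has dimensions [L M T^-2].
d (distance) has dimensions [L].

Left side: [L M T^-2]
Right side: [L^-1 M T^-2]

The two sides have different dimensions, so the equation is NOT dimensionally consistent.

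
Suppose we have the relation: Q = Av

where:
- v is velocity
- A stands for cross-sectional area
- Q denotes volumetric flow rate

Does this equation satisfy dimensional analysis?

Yes

v (velocity) has dimensions [L T^-1].
A (cross-sectional area) has dimensions [L^2].
Q (volumetric flow rate) has dimensions [L^3 T^-1].

Left side: [L^3 T^-1]
Right side: [L^3 T^-1]

Both sides have the same dimensions, so the equation is dimensionally consistent.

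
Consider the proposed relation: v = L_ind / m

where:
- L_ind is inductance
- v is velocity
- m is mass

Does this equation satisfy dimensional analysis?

No

L_ind (inductance) has dimensions [I^-2 L^2 M T^-2].
v (velocity) has dimensions [L T^-1].
m (mass) has dimensions [M].

Left side: [L T^-1]
Right side: [I^-2 L^2 T^-2]

The two sides have different dimensions, so the equation is NOT dimensionally consistent.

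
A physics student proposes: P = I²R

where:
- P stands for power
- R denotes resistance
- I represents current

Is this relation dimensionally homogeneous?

Yes

P (power) has dimensions [L^2 M T^-3].
R (resistance) has dimensions [I^-2 L^2 M T^-3].
I (current) has dimensions [I].

Left side: [L^2 M T^-3]
Right side: [L^2 M T^-3]

Both sides have the same dimensions, so the equation is dimensionally consistent.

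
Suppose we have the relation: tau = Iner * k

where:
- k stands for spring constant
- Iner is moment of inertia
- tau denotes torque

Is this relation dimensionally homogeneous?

No

k (spring constant) has dimensions [M T^-2].
Iner (moment of inertia) has dimensions [L^2 M].
tau (torque) has dimensions [L^2 M T^-2].

Left side: [L^2 M T^-2]
Right side: [L^2 M^2 T^-2]

The two sides have different dimensions, so the equation is NOT dimensionally consistent.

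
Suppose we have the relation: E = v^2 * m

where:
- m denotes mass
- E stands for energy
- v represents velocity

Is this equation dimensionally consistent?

Yes

m (mass) has dimensions [M].
E (energy) has dimensions [L^2 M T^-2].
v (velocity) has dimensions [L T^-1].

Left side: [L^2 M T^-2]
Right side: [L^2 M T^-2]

Both sides have the same dimensions, so the equation is dimensionally consistent.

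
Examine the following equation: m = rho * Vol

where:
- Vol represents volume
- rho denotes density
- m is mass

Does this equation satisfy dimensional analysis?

Yes

Vol (volume) has dimensions [L^3].
rho (density) has dimensions [L^-3 M].
m (mass) has dimensions [M].

Left side: [M]
Right side: [M]

Both sides have the same dimensions, so the equation is dimensionally consistent.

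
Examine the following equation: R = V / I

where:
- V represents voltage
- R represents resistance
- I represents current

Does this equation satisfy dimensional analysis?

Yes

V (voltage) has dimensions [I^-1 L^2 M T^-3].
R (resistance) has dimensions [I^-2 L^2 M T^-3].
I (current) has dimensions [I].

Left side: [I^-2 L^2 M T^-3]
Right side: [I^-2 L^2 M T^-3]

Both sides have the same dimensions, so the equation is dimensionally consistent.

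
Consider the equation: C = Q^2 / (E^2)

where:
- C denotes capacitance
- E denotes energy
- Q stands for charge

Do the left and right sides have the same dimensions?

No

C (capacitance) has dimensions [I^2 L^-2 M^-1 T^4].
E (energy) has dimensions [L^2 M T^-2].
Q (charge) has dimensions [I T].

Left side: [I^2 L^-2 M^-1 T^4]
Right side: [I^2 L^-4 M^-2 T^6]

The two sides have different dimensions, so the equation is NOT dimensionally consistent.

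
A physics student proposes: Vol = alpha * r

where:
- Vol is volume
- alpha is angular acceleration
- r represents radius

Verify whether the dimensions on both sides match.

No

Vol (volume) has dimensions [L^3].
alpha (angular acceleration) has dimensions [T^-2].
r (radius) has dimensions [L].

Left side: [L^3]
Right side: [L T^-2]

The two sides have different dimensions, so the equation is NOT dimensionally consistent.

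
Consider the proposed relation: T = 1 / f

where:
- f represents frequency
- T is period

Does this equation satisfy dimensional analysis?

Yes

f (frequency) has dimensions [T^-1].
T (period) has dimensions [T].

Left side: [T]
Right side: [T]

Both sides have the same dimensions, so the equation is dimensionally consistent.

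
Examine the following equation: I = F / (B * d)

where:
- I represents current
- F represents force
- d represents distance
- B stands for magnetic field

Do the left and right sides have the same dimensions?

Yes

I (current) has dimensions [I].
F (force) has dimensions [L M T^-2].
d (distance) has dimensions [L].
B (magnetic field) has dimensions [I^-1 M T^-2].

Left side: [I]
Right side: [I]

Both sides have the same dimensions, so the equation is dimensionally consistent.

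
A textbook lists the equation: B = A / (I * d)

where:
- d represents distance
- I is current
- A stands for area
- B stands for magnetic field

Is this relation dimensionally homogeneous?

No

d (distance) has dimensions [L].
I (current) has dimensions [I].
A (area) has dimensions [L^2].
B (magnetic field) has dimensions [I^-1 M T^-2].

Left side: [I^-1 M T^-2]
Right side: [I^-1 L]

The two sides have different dimensions, so the equation is NOT dimensionally consistent.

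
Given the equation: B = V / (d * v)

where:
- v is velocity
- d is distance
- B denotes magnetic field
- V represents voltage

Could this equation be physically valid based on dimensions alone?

Yes

v (velocity) has dimensions [L T^-1].
d (distance) has dimensions [L].
B (magnetic field) has dimensions [I^-1 M T^-2].
V (voltage) has dimensions [I^-1 L^2 M T^-3].

Left side: [I^-1 M T^-2]
Right side: [I^-1 M T^-2]

Both sides have the same dimensions, so the equation is dimensionally consistent.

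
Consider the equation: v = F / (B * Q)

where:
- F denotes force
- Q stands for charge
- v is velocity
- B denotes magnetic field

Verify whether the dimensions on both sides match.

Yes

F (force) has dimensions [L M T^-2].
Q (charge) has dimensions [I T].
v (velocity) has dimensions [L T^-1].
B (magnetic field) has dimensions [I^-1 M T^-2].

Left side: [L T^-1]
Right side: [L T^-1]

Both sides have the same dimensions, so the equation is dimensionally consistent.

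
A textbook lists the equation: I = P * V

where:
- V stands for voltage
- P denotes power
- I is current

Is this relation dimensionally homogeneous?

No

V (voltage) has dimensions [I^-1 L^2 M T^-3].
P (power) has dimensions [L^2 M T^-3].
I (current) has dimensions [I].

Left side: [I]
Right side: [I^-1 L^4 M^2 T^-6]

The two sides have different dimensions, so the equation is NOT dimensionally consistent.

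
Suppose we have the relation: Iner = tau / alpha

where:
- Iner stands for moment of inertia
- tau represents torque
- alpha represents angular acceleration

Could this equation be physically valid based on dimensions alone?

Yes

Iner (moment of inertia) has dimensions [L^2 M].
tau (torque) has dimensions [L^2 M T^-2].
alpha (angular acceleration) has dimensions [T^-2].

Left side: [L^2 M]
Right side: [L^2 M]

Both sides have the same dimensions, so the equation is dimensionally consistent.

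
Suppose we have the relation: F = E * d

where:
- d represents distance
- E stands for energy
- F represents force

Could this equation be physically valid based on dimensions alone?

No

d (distance) has dimensions [L].
E (energy) has dimensions [L^2 M T^-2].
F (force) has dimensions [L M T^-2].

Left side: [L M T^-2]
Right side: [L^3 M T^-2]

The two sides have different dimensions, so the equation is NOT dimensionally consistent.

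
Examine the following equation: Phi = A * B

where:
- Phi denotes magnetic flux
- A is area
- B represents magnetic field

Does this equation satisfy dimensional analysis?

Yes

Phi (magnetic flux) has dimensions [I^-1 L^2 M T^-2].
A (area) has dimensions [L^2].
B (magnetic field) has dimensions [I^-1 M T^-2].

Left side: [I^-1 L^2 M T^-2]
Right side: [I^-1 L^2 M T^-2]

Both sides have the same dimensions, so the equation is dimensionally consistent.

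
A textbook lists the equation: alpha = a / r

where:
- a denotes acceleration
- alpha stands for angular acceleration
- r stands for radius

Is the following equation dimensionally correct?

Yes

a (acceleration) has dimensions [L T^-2].
alpha (angular acceleration) has dimensions [T^-2].
r (radius) has dimensions [L].

Left side: [T^-2]
Right side: [T^-2]

Both sides have the same dimensions, so the equation is dimensionally consistent.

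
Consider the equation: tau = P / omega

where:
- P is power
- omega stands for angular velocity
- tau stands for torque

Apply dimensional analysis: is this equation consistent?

Yes

P (power) has dimensions [L^2 M T^-3].
omega (angular velocity) has dimensions [T^-1].
tau (torque) has dimensions [L^2 M T^-2].

Left side: [L^2 M T^-2]
Right side: [L^2 M T^-2]

Both sides have the same dimensions, so the equation is dimensionally consistent.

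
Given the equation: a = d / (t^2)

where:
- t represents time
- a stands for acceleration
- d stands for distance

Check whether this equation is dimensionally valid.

Yes

t (time) has dimensions [T].
a (acceleration) has dimensions [L T^-2].
d (distance) has dimensions [L].

Left side: [L T^-2]
Right side: [L T^-2]

Both sides have the same dimensions, so the equation is dimensionally consistent.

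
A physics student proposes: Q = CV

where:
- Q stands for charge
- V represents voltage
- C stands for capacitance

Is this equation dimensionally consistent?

Yes

Q (charge) has dimensions [I T].
V (voltage) has dimensions [I^-1 L^2 M T^-3].
C (capacitance) has dimensions [I^2 L^-2 M^-1 T^4].

Left side: [I T]
Right side: [I T]

Both sides have the same dimensions, so the equation is dimensionally consistent.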